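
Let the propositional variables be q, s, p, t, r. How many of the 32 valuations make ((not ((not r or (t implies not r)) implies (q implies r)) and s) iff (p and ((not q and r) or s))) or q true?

26

Initial set: {(((not ((not r or (t implies not r)) implies (q implies r)) and s) iff (p and ((not q and r) or s))) or q)}.
(((not ((not r or (t implies not r)) implies (q implies r)) and s) iff (p and ((not q and r) or s))) or q): β-rule — branch into ((not ((not r or (t implies not r)) implies (q implies r)) and s) iff (p and ((not q and r) or s)))  //  q.
  branch 1 (add ((not ((not r or (t implies not r)) implies (q implies r)) and s) iff (p and ((not q and r) or s)))):
    ((not ((not r or (t implies not r)) implies (q implies r)) and s) iff (p and ((not q and r) or s))): β-rule — branch into (not ((not r or (t implies not r)) implies (q implies r)) and s), (p and ((not q and r) or s))  //  not (not ((not r or (t implies not r)) implies (q implies r)) and s), not (p and ((not q and r) or s)).
      branch 1.1 (add (not ((not r or (t implies not r)) implies (q implies r)) and s), (p and ((not q and r) or s))):
        (not ((not r or (t implies not r)) implies (q implies r)) and s): α-rule — add not ((not r or (t implies not r)) implies (q implies r)), s.
        (p and ((not q and r) or s)): α-rule — add p, ((not q and r) or s).
        not ((not r or (t implies not r)) implies (q implies r)): α-rule — add (not r or (t implies not r)), not (q implies r).
        not (q implies r): α-rule — add q, not r.
        ((not q and r) or s): β-rule — branch into (not q and r)  //  s.
          branch 1.1.1 (add (not q and r)):
            (not q and r): α-rule — add not q, r.
            × closes — contains both q and not q.
          branch 1.1.2 (add s):
            (not r or (t implies not r)): β-rule — branch into not r  //  (t implies not r).
              branch 1.1.2.1 (add not r):
                ○ open, literals {p=T, q=T, r=F, s=T}.
              branch 1.1.2.2 (add (t implies not r)):
                (t implies not r): β-rule — branch into not t  //  not r.
                  branch 1.1.2.2.1 (add not t):
                    ○ open, literals {p=T, q=T, r=F, s=T, t=F}.
                  branch 1.1.2.2.2 (add not r):
                    ○ open, literals {p=T, q=T, r=F, s=T}.
      branch 1.2 (add not (not ((not r or (t implies not r)) implies (q implies r)) and s), not (p and ((not q and r) or s))):
        not (not ((not r or (t implies not r)) implies (q implies r)) and s): β-rule — branch into not not ((not r or (t implies not r)) implies (q implies r))  //  not s.
          branch 1.2.1 (add not not ((not r or (t implies not r)) implies (q implies r))):
            not (p and ((not q and r) or s)): β-rule — branch into not p  //  not ((not q and r) or s).
              branch 1.2.1.1 (add not p):
                not not ((not r or (t implies not r)) implies (q implies r)): β-rule — branch into not (not r or (t implies not r))  //  (q implies r).
                  branch 1.2.1.1.1 (add not (not r or (t implies not r))):
                    not (not r or (t implies not r)): α-rule — add not not r, not (t implies not r).
                    not (t implies not r): α-rule — add t, not not r.
                    ○ open, literals {p=F, r=T, t=T}.
                  branch 1.2.1.1.2 (add (q implies r)):
                    (q implies r): β-rule — branch into not q  //  r.
                      branch 1.2.1.1.2.1 (add not q):
                        ○ open, literals {p=F, q=F}.
                      branch 1.2.1.1.2.2 (add r):
                        ○ open, literals {p=F, r=T}.
              branch 1.2.1.2 (add not ((not q and r) or s)):
                not ((not q and r) or s): α-rule — add not (not q and r), not s.
                not not ((not r or (t implies not r)) implies (q implies r)): β-rule — branch into not (not r or (t implies not r))  //  (q implies r).
                  branch 1.2.1.2.1 (add not (not r or (t implies not r))):
                    not (not r or (t implies not r)): α-rule — add not not r, not (t implies not r).
                    not (t implies not r): α-rule — add t, not not r.
                    not (not q and r): β-rule — branch into not not q  //  not r.
                      branch 1.2.1.2.1.1 (add not not q):
                        ○ open, literals {q=T, r=T, s=F, t=T}.
                      branch 1.2.1.2.1.2 (add not r):
                        × closes — contains both r and not r.
                  branch 1.2.1.2.2 (add (q implies r)):
                    not (not q and r): β-rule — branch into not not q  //  not r.
                      branch 1.2.1.2.2.1 (add not not q):
                        (q implies r): β-rule — branch into not q  //  r.
                          branch 1.2.1.2.2.1.1 (add not q):
                            × closes — contains both q and not q.
                          branch 1.2.1.2.2.1.2 (add r):
                            ○ open, literals {q=T, r=T, s=F}.
                      branch 1.2.1.2.2.2 (add not r):
                        (q implies r): β-rule — branch into not q  //  r.
                          branch 1.2.1.2.2.2.1 (add not q):
                            ○ open, literals {q=F, r=F, s=F}.
                          branch 1.2.1.2.2.2.2 (add r):
                            × closes — contains both r and not r.
          branch 1.2.2 (add not s):
            not (p and ((not q and r) or s)): β-rule — branch into not p  //  not ((not q and r) or s).
              branch 1.2.2.1 (add not p):
                ○ open, literals {p=F, s=F}.
              branch 1.2.2.2 (add not ((not q and r) or s)):
                not ((not q and r) or s): α-rule — add not (not q and r), not s.
                not (not q and r): β-rule — branch into not not q  //  not r.
                  branch 1.2.2.2.1 (add not not q):
                    ○ open, literals {q=T, s=F}.
                  branch 1.2.2.2.2 (add not r):
                    ○ open, literals {r=F, s=F}.
  branch 2 (add q):
    ○ open, literals {q=T}.
4 branches closed, 13 open.
Each open branch fixes some atoms; the unmentioned ones are free. Counting distinct full assignments: branch {p=T, q=T, r=F, s=T} (t) contributes 2 new; branch {p=T, q=T, r=F, s=T, t=F} (none free) contributes 0 new; branch {p=T, q=T, r=F, s=T} (t) contributes 0 new; branch {p=F, r=T, t=T} (q, s) contributes 4 new; branch {p=F, q=F} (s, t, r) contributes 6 new; branch {p=F, r=T} (q, s, t) contributes 2 new; branch {q=T, r=T, s=F, t=T} (p) contributes 1 new; branch {q=T, r=T, s=F} (p, t) contributes 1 new; branch {q=F, r=F, s=F} (p, t) contributes 2 new; branch {p=F, s=F} (q, t, r) contributes 2 new; branch {q=T, s=F} (p, t, r) contributes 2 new; branch {r=F, s=F} (q, p, t) contributes 0 new; branch {q=T} (s, p, t, r) contributes 4 new. Total: 26.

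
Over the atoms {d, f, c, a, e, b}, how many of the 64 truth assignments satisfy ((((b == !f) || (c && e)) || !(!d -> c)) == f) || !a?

Initial set: {(((((b == !f) || (c && e)) || !(!d -> c)) == f) || !a)}.
(((((b == !f) || (c && e)) || !(!d -> c)) == f) || !a): β-rule — branch into ((((b == !f) || (c && e)) || !(!d -> c)) == f)  //  !a.
  branch 1 (add ((((b == !f) || (c && e)) || !(!d -> c)) == f)):
    ((((b == !f) || (c && e)) || !(!d -> c)) == f): β-rule — branch into (((b == !f) || (c && e)) || !(!d -> c)), f  //  !(((b == !f) || (c && e)) || !(!d -> c)), !f.
      branch 1.1 (add (((b == !f) || (c && e)) || !(!d -> c)), f):
        (((b == !f) || (c && e)) || !(!d -> c)): β-rule — branch into ((b == !f) || (c && e))  //  !(!d -> c).
          branch 1.1.1 (add ((b == !f) || (c && e))):
            ((b == !f) || (c && e)): β-rule — branch into (b == !f)  //  (c && e).
              branch 1.1.1.1 (add (b == !f)):
                (b == !f): β-rule — branch into b, !f  //  !b, !!f.
                  branch 1.1.1.1.1 (add b, !f):
                    × closes — contains both f and !f.
                  branch 1.1.1.1.2 (add !b, !!f):
                    ○ open, literals {b=F, f=T}.
              branch 1.1.1.2 (add (c && e)):
                (c && e): α-rule — add c, e.
                ○ open, literals {c=T, e=T, f=T}.
          branch 1.1.2 (add !(!d -> c)):
            !(!d -> c): α-rule — add !d, !c.
            ○ open, literals {c=F, d=F, f=T}.
      branch 1.2 (add !(((b == !f) || (c && e)) || !(!d -> c)), !f):
        !(((b == !f) || (c && e)) || !(!d -> c)): α-rule — add !((b == !f) || (c && e)), !!(!d -> c).
        !((b == !f) || (c && e)): α-rule — add !(b == !f), !(c && e).
        !!(!d -> c): β-rule — branch into !!d  //  c.
          branch 1.2.1 (add !!d):
            !(b == !f): β-rule — branch into b, !!f  //  !b, !f.
              branch 1.2.1.1 (add b, !!f):
                × closes — contains both f and !f.
              branch 1.2.1.2 (add !b, !f):
                !(c && e): β-rule — branch into !c  //  !e.
                  branch 1.2.1.2.1 (add !c):
                    ○ open, literals {b=F, c=F, d=T, f=F}.
                  branch 1.2.1.2.2 (add !e):
                    ○ open, literals {b=F, d=T, e=F, f=F}.
          branch 1.2.2 (add c):
            !(b == !f): β-rule — branch into b, !!f  //  !b, !f.
              branch 1.2.2.1 (add b, !!f):
                × closes — contains both f and !f.
              branch 1.2.2.2 (add !b, !f):
                !(c && e): β-rule — branch into !c  //  !e.
                  branch 1.2.2.2.1 (add !c):
                    × closes — contains both c and !c.
                  branch 1.2.2.2.2 (add !e):
                    ○ open, literals {b=F, c=T, e=F, f=F}.
  branch 2 (add !a):
    ○ open, literals {a=F}.
4 branches closed, 7 open.
Each open branch fixes some atoms; the unmentioned ones are free. Counting distinct full assignments: branch {b=F, f=T} (d, c, a, e) contributes 16 new; branch {c=T, e=T, f=T} (d, a, b) contributes 4 new; branch {c=F, d=F, f=T} (a, e, b) contributes 4 new; branch {b=F, c=F, d=T, f=F} (a, e) contributes 4 new; branch {b=F, d=T, e=F, f=F} (c, a) contributes 2 new; branch {b=F, c=T, e=F, f=F} (d, a) contributes 2 new; branch {a=F} (d, f, c, e, b) contributes 16 new. Total: 48.

48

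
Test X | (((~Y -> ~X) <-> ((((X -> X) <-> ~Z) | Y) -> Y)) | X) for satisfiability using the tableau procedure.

Initial set: {T (X | (((~Y -> ~X) <-> ((((X -> X) <-> ~Z) | Y) -> Y)) | X))}.
T (X | (((~Y -> ~X) <-> ((((X -> X) <-> ~Z) | Y) -> Y)) | X)): β-rule — branch into T X  //  T (((~Y -> ~X) <-> ((((X -> X) <-> ~Z) | Y) -> Y)) | X).
  branch 1 (add T X):
    ○ open, literals {X=true}.
  branch 2 (add T (((~Y -> ~X) <-> ((((X -> X) <-> ~Z) | Y) -> Y)) | X)):
    T (((~Y -> ~X) <-> ((((X -> X) <-> ~Z) | Y) -> Y)) | X): β-rule — branch into T ((~Y -> ~X) <-> ((((X -> X) <-> ~Z) | Y) -> Y))  //  T X.
      branch 2.1 (add T ((~Y -> ~X) <-> ((((X -> X) <-> ~Z) | Y) -> Y))):
        T ((~Y -> ~X) <-> ((((X -> X) <-> ~Z) | Y) -> Y)): β-rule — branch into T (~Y -> ~X), T ((((X -> X) <-> ~Z) | Y) -> Y)  //  F (~Y -> ~X), F ((((X -> X) <-> ~Z) | Y) -> Y).
          branch 2.1.1 (add T (~Y -> ~X), T ((((X -> X) <-> ~Z) | Y) -> Y)):
            T (~Y -> ~X): β-rule — branch into F ~Y  //  T ~X.
              branch 2.1.1.1 (add F ~Y):
                T ((((X -> X) <-> ~Z) | Y) -> Y): β-rule — branch into F (((X -> X) <-> ~Z) | Y)  //  T Y.
                  branch 2.1.1.1.1 (add F (((X -> X) <-> ~Z) | Y)):
                    F (((X -> X) <-> ~Z) | Y): α-rule — add F ((X -> X) <-> ~Z), F Y.
                    × closes — contains both Y and ~Y.
                  branch 2.1.1.1.2 (add T Y):
                    ○ open, literals {Y=true}.
              branch 2.1.1.2 (add T ~X):
                T ((((X -> X) <-> ~Z) | Y) -> Y): β-rule — branch into F (((X -> X) <-> ~Z) | Y)  //  T Y.
                  branch 2.1.1.2.1 (add F (((X -> X) <-> ~Z) | Y)):
                    F (((X -> X) <-> ~Z) | Y): α-rule — add F ((X -> X) <-> ~Z), F Y.
                    F ((X -> X) <-> ~Z): β-rule — branch into T (X -> X), F ~Z  //  F (X -> X), T ~Z.
                      branch 2.1.1.2.1.1 (add T (X -> X), F ~Z):
                        T (X -> X): β-rule — branch into F X  //  T X.
                          branch 2.1.1.2.1.1.1 (add F X):
                            ○ open, literals {X=false, Y=false, Z=true}.
                          branch 2.1.1.2.1.1.2 (add T X):
                            × closes — contains both X and ~X.
                      branch 2.1.1.2.1.2 (add F (X -> X), T ~Z):
                        F (X -> X): α-rule — add T X, F X.
                        × closes — contains both X and ~X.
                  branch 2.1.1.2.2 (add T Y):
                    ○ open, literals {X=false, Y=true}.
          branch 2.1.2 (add F (~Y -> ~X), F ((((X -> X) <-> ~Z) | Y) -> Y)):
            F (~Y -> ~X): α-rule — add T ~Y, F ~X.
            F ((((X -> X) <-> ~Z) | Y) -> Y): α-rule — add T (((X -> X) <-> ~Z) | Y), F Y.
            T (((X -> X) <-> ~Z) | Y): β-rule — branch into T ((X -> X) <-> ~Z)  //  T Y.
              branch 2.1.2.1 (add T ((X -> X) <-> ~Z)):
                T ((X -> X) <-> ~Z): β-rule — branch into T (X -> X), T ~Z  //  F (X -> X), F ~Z.
                  branch 2.1.2.1.1 (add T (X -> X), T ~Z):
                    T (X -> X): β-rule — branch into F X  //  T X.
                      branch 2.1.2.1.1.1 (add F X):
                        × closes — contains both X and ~X.
                      branch 2.1.2.1.1.2 (add T X):
                        ○ open, literals {X=true, Y=false, Z=false}.
                  branch 2.1.2.1.2 (add F (X -> X), F ~Z):
                    F (X -> X): α-rule — add T X, F X.
                    × closes — contains both X and ~X.
              branch 2.1.2.2 (add T Y):
                × closes — contains both Y and ~Y.
      branch 2.2 (add T X):
        ○ open, literals {X=true}.
6 branches closed, 6 open.
An open branch gives a satisfying assignment: X=true.

Satisfiable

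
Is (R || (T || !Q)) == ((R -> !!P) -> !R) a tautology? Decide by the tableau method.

Not valid

Assume the negation and expand:
Initial set: {!((R || (T || !Q)) == ((R -> !!P) -> !R))}.
!((R || (T || !Q)) == ((R -> !!P) -> !R)): β-rule — branch into (R || (T || !Q)), !((R -> !!P) -> !R)  //  !(R || (T || !Q)), ((R -> !!P) -> !R).
  branch 1 (add (R || (T || !Q)), !((R -> !!P) -> !R)):
    !((R -> !!P) -> !R): α-rule — add (R -> !!P), !!R.
    (R || (T || !Q)): β-rule — branch into R  //  (T || !Q).
      branch 1.1 (add R):
        (R -> !!P): β-rule — branch into !R  //  !!P.
          branch 1.1.1 (add !R):
            × closes — contains both R and !R.
          branch 1.1.2 (add !!P):
            !!P: drop double negation, giving P.
            ○ open, literals {P=true, R=true}.
      branch 1.2 (add (T || !Q)):
        (R -> !!P): β-rule — branch into !R  //  !!P.
          branch 1.2.1 (add !R):
            × closes — contains both R and !R.
          branch 1.2.2 (add !!P):
            !!P: drop double negation, giving P.
            (T || !Q): β-rule — branch into T  //  !Q.
              branch 1.2.2.1 (add T):
                ○ open, literals {P=true, R=true, T=true}.
              branch 1.2.2.2 (add !Q):
                ○ open, literals {P=true, Q=false, R=true}.
  branch 2 (add !(R || (T || !Q)), ((R -> !!P) -> !R)):
    !(R || (T || !Q)): α-rule — add !R, !(T || !Q).
    !(T || !Q): α-rule — add !T, !!Q.
    ((R -> !!P) -> !R): β-rule — branch into !(R -> !!P)  //  !R.
      branch 2.1 (add !(R -> !!P)):
        !(R -> !!P): α-rule — add R, !!!P.
        × closes — contains both R and !R.
      branch 2.2 (add !R):
        ○ open, literals {Q=true, R=false, T=false}.
3 branches closed, 4 open.
An open branch gives a countermodel: P=true, R=true (unmentioned atoms arbitrary); under it the original formula is false.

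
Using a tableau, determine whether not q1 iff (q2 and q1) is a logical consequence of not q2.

Initial set: {not q2; not (not q1 iff (q2 and q1))}.
not (not q1 iff (q2 and q1)): β-rule — branch into not q1, not (q2 and q1)  //  not not q1, (q2 and q1).
  branch 1 (add not q1, not (q2 and q1)):
    not (q2 and q1): β-rule — branch into not q2  //  not q1.
      branch 1.1 (add not q2):
        ○ open, literals {q1=false, q2=false}.
      branch 1.2 (add not q1):
        ○ open, literals {q1=false, q2=false}.
  branch 2 (add not not q1, (q2 and q1)):
    (q2 and q1): α-rule — add q2, q1.
    × closes — contains both q2 and not q2.
1 branch closed, 2 open.
An open branch gives a countermodel: q1=false, q2=false (unmentioned atoms arbitrary); the premises hold there but the conclusion fails.

No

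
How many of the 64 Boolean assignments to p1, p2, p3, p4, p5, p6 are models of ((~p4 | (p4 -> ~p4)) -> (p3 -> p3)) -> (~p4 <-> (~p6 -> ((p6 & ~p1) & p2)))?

Initial set: {(((~p4 | (p4 -> ~p4)) -> (p3 -> p3)) -> (~p4 <-> (~p6 -> ((p6 & ~p1) & p2))))}.
(((~p4 | (p4 -> ~p4)) -> (p3 -> p3)) -> (~p4 <-> (~p6 -> ((p6 & ~p1) & p2)))): β-rule — branch into ~((~p4 | (p4 -> ~p4)) -> (p3 -> p3))  //  (~p4 <-> (~p6 -> ((p6 & ~p1) & p2))).
  branch 1 (add ~((~p4 | (p4 -> ~p4)) -> (p3 -> p3))):
    ~((~p4 | (p4 -> ~p4)) -> (p3 -> p3)): α-rule — add (~p4 | (p4 -> ~p4)), ~(p3 -> p3).
    ~(p3 -> p3): α-rule — add p3, ~p3.
    × closes — contains both p3 and ~p3.
  branch 2 (add (~p4 <-> (~p6 -> ((p6 & ~p1) & p2)))):
    (~p4 <-> (~p6 -> ((p6 & ~p1) & p2))): β-rule — branch into ~p4, (~p6 -> ((p6 & ~p1) & p2))  //  ~~p4, ~(~p6 -> ((p6 & ~p1) & p2)).
      branch 2.1 (add ~p4, (~p6 -> ((p6 & ~p1) & p2))):
        (~p6 -> ((p6 & ~p1) & p2)): β-rule — branch into ~~p6  //  ((p6 & ~p1) & p2).
          branch 2.1.1 (add ~~p6):
            ○ open, literals {p4=F, p6=T}.
          branch 2.1.2 (add ((p6 & ~p1) & p2)):
            ((p6 & ~p1) & p2): α-rule — add (p6 & ~p1), p2.
            (p6 & ~p1): α-rule — add p6, ~p1.
            ○ open, literals {p1=F, p2=T, p4=F, p6=T}.
      branch 2.2 (add ~~p4, ~(~p6 -> ((p6 & ~p1) & p2))):
        ~(~p6 -> ((p6 & ~p1) & p2)): α-rule — add ~p6, ~((p6 & ~p1) & p2).
        ~((p6 & ~p1) & p2): β-rule — branch into ~(p6 & ~p1)  //  ~p2.
          branch 2.2.1 (add ~(p6 & ~p1)):
            ~(p6 & ~p1): β-rule — branch into ~p6  //  ~~p1.
              branch 2.2.1.1 (add ~p6):
                ○ open, literals {p4=T, p6=F}.
              branch 2.2.1.2 (add ~~p1):
                ○ open, literals {p1=T, p4=T, p6=F}.
          branch 2.2.2 (add ~p2):
            ○ open, literals {p2=F, p4=T, p6=F}.
1 branch closed, 5 open.
Each open branch fixes some atoms; the unmentioned ones are free. Counting distinct full assignments: branch {p4=F, p6=T} (p1, p2, p3, p5) contributes 16 new; branch {p1=F, p2=T, p4=F, p6=T} (p3, p5) contributes 0 new; branch {p4=T, p6=F} (p1, p2, p3, p5) contributes 16 new; branch {p1=T, p4=T, p6=F} (p2, p3, p5) contributes 0 new; branch {p2=F, p4=T, p6=F} (p1, p3, p5) contributes 0 new. Total: 32.

32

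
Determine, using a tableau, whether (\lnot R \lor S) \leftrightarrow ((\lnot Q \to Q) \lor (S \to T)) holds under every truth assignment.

Not valid

Assume the negation and expand:
Initial set: {\lnot ((\lnot R \lor S) \leftrightarrow ((\lnot Q \to Q) \lor (S \to T)))}.
\lnot ((\lnot R \lor S) \leftrightarrow ((\lnot Q \to Q) \lor (S \to T))): β-rule — branch into (\lnot R \lor S), \lnot ((\lnot Q \to Q) \lor (S \to T))  //  \lnot (\lnot R \lor S), ((\lnot Q \to Q) \lor (S \to T)).
  branch 1 (add (\lnot R \lor S), \lnot ((\lnot Q \to Q) \lor (S \to T))):
    \lnot ((\lnot Q \to Q) \lor (S \to T)): α-rule — add \lnot (\lnot Q \to Q), \lnot (S \to T).
    \lnot (\lnot Q \to Q): α-rule — add \lnot Q, \lnot Q.
    \lnot (S \to T): α-rule — add S, \lnot T.
    (\lnot R \lor S): β-rule — branch into \lnot R  //  S.
      branch 1.1 (add \lnot R):
        ○ open, literals {Q=F, R=F, S=T, T=F}.
      branch 1.2 (add S):
        ○ open, literals {Q=F, S=T, T=F}.
  branch 2 (add \lnot (\lnot R \lor S), ((\lnot Q \to Q) \lor (S \to T))):
    \lnot (\lnot R \lor S): α-rule — add \lnot \lnot R, \lnot S.
    ((\lnot Q \to Q) \lor (S \to T)): β-rule — branch into (\lnot Q \to Q)  //  (S \to T).
      branch 2.1 (add (\lnot Q \to Q)):
        (\lnot Q \to Q): β-rule — branch into \lnot \lnot Q  //  Q.
          branch 2.1.1 (add \lnot \lnot Q):
            ○ open, literals {Q=T, R=T, S=F}.
          branch 2.1.2 (add Q):
            ○ open, literals {Q=T, R=T, S=F}.
      branch 2.2 (add (S \to T)):
        (S \to T): β-rule — branch into \lnot S  //  T.
          branch 2.2.1 (add \lnot S):
            ○ open, literals {R=T, S=F}.
          branch 2.2.2 (add T):
            ○ open, literals {R=T, S=F, T=T}.
0 branches closed, 6 open.
An open branch gives a countermodel: Q=F, R=F, S=T, T=F (unmentioned atoms arbitrary); under it the original formula is false.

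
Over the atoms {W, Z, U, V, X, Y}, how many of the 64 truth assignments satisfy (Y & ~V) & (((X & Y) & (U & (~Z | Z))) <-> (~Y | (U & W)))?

12

Initial set: {((Y & ~V) & (((X & Y) & (U & (~Z | Z))) <-> (~Y | (U & W))))}.
((Y & ~V) & (((X & Y) & (U & (~Z | Z))) <-> (~Y | (U & W)))): α-rule — add (Y & ~V), (((X & Y) & (U & (~Z | Z))) <-> (~Y | (U & W))).
(Y & ~V): α-rule — add Y, ~V.
(((X & Y) & (U & (~Z | Z))) <-> (~Y | (U & W))): β-rule — branch into ((X & Y) & (U & (~Z | Z))), (~Y | (U & W))  //  ~((X & Y) & (U & (~Z | Z))), ~(~Y | (U & W)).
  branch 1 (add ((X & Y) & (U & (~Z | Z))), (~Y | (U & W))):
    ((X & Y) & (U & (~Z | Z))): α-rule — add (X & Y), (U & (~Z | Z)).
    (X & Y): α-rule — add X, Y.
    (U & (~Z | Z)): α-rule — add U, (~Z | Z).
    (~Y | (U & W)): β-rule — branch into ~Y  //  (U & W).
      branch 1.1 (add ~Y):
        × closes — contains both Y and ~Y.
      branch 1.2 (add (U & W)):
        (U & W): α-rule — add U, W.
        (~Z | Z): β-rule — branch into ~Z  //  Z.
          branch 1.2.1 (add ~Z):
            ○ open, literals {U=T, V=F, W=T, X=T, Y=T, Z=F}.
          branch 1.2.2 (add Z):
            ○ open, literals {U=T, V=F, W=T, X=T, Y=T, Z=T}.
  branch 2 (add ~((X & Y) & (U & (~Z | Z))), ~(~Y | (U & W))):
    ~(~Y | (U & W)): α-rule — add ~~Y, ~(U & W).
    ~((X & Y) & (U & (~Z | Z))): β-rule — branch into ~(X & Y)  //  ~(U & (~Z | Z)).
      branch 2.1 (add ~(X & Y)):
        ~(U & W): β-rule — branch into ~U  //  ~W.
          branch 2.1.1 (add ~U):
            ~(X & Y): β-rule — branch into ~X  //  ~Y.
              branch 2.1.1.1 (add ~X):
                ○ open, literals {U=F, V=F, X=F, Y=T}.
              branch 2.1.1.2 (add ~Y):
                × closes — contains both Y and ~Y.
          branch 2.1.2 (add ~W):
            ~(X & Y): β-rule — branch into ~X  //  ~Y.
              branch 2.1.2.1 (add ~X):
                ○ open, literals {V=F, W=F, X=F, Y=T}.
              branch 2.1.2.2 (add ~Y):
                × closes — contains both Y and ~Y.
      branch 2.2 (add ~(U & (~Z | Z))):
        ~(U & W): β-rule — branch into ~U  //  ~W.
          branch 2.2.1 (add ~U):
            ~(U & (~Z | Z)): β-rule — branch into ~U  //  ~(~Z | Z).
              branch 2.2.1.1 (add ~U):
                ○ open, literals {U=F, V=F, Y=T}.
              branch 2.2.1.2 (add ~(~Z | Z)):
                ~(~Z | Z): α-rule — add ~~Z, ~Z.
                × closes — contains both Z and ~Z.
          branch 2.2.2 (add ~W):
            ~(U & (~Z | Z)): β-rule — branch into ~U  //  ~(~Z | Z).
              branch 2.2.2.1 (add ~U):
                ○ open, literals {U=F, V=F, W=F, Y=T}.
              branch 2.2.2.2 (add ~(~Z | Z)):
                ~(~Z | Z): α-rule — add ~~Z, ~Z.
                × closes — contains both Z and ~Z.
5 branches closed, 6 open.
Each open branch fixes some atoms; the unmentioned ones are free. Counting distinct full assignments: branch {U=T, V=F, W=T, X=T, Y=T, Z=F} (none free) contributes 1 new; branch {U=T, V=F, W=T, X=T, Y=T, Z=T} (none free) contributes 1 new; branch {U=F, V=F, X=F, Y=T} (W, Z) contributes 4 new; branch {V=F, W=F, X=F, Y=T} (Z, U) contributes 2 new; branch {U=F, V=F, Y=T} (W, Z, X) contributes 4 new; branch {U=F, V=F, W=F, Y=T} (Z, X) contributes 0 new. Total: 12.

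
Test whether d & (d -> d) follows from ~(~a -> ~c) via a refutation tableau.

No

Initial set: {~(~a -> ~c); ~(d & (d -> d))}.
~(~a -> ~c): α-rule — add ~a, ~~c.
~(d & (d -> d)): β-rule — branch into ~d  //  ~(d -> d).
  branch 1 (add ~d):
    ○ open, literals {a=0, c=1, d=0}.
  branch 2 (add ~(d -> d)):
    ~(d -> d): α-rule — add d, ~d.
    × closes — contains both d and ~d.
1 branch closed, 1 open.
An open branch gives a countermodel: a=0, c=1, d=0 (unmentioned atoms arbitrary); the premises hold there but the conclusion fails.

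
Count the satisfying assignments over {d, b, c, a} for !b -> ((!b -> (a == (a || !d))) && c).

11

Initial set: {(!b -> ((!b -> (a == (a || !d))) && c))}.
(!b -> ((!b -> (a == (a || !d))) && c)): β-rule — branch into !!b  //  ((!b -> (a == (a || !d))) && c).
  branch 1 (add !!b):
    ○ open, literals {b=1}.
  branch 2 (add ((!b -> (a == (a || !d))) && c)):
    ((!b -> (a == (a || !d))) && c): α-rule — add (!b -> (a == (a || !d))), c.
    (!b -> (a == (a || !d))): β-rule — branch into !!b  //  (a == (a || !d)).
      branch 2.1 (add !!b):
        ○ open, literals {b=1, c=1}.
      branch 2.2 (add (a == (a || !d))):
        (a == (a || !d)): β-rule — branch into a, (a || !d)  //  !a, !(a || !d).
          branch 2.2.1 (add a, (a || !d)):
            (a || !d): β-rule — branch into a  //  !d.
              branch 2.2.1.1 (add a):
                ○ open, literals {a=1, c=1}.
              branch 2.2.1.2 (add !d):
                ○ open, literals {a=1, c=1, d=0}.
          branch 2.2.2 (add !a, !(a || !d)):
            !(a || !d): α-rule — add !a, !!d.
            ○ open, literals {a=0, c=1, d=1}.
0 branches closed, 5 open.
Each open branch fixes some atoms; the unmentioned ones are free. Counting distinct full assignments: branch {b=1} (d, c, a) contributes 8 new; branch {b=1, c=1} (d, a) contributes 0 new; branch {a=1, c=1} (d, b) contributes 2 new; branch {a=1, c=1, d=0} (b) contributes 0 new; branch {a=0, c=1, d=1} (b) contributes 1 new. Total: 11.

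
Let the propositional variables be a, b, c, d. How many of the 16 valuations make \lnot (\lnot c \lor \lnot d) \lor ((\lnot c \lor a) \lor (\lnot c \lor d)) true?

Initial set: {(\lnot (\lnot c \lor \lnot d) \lor ((\lnot c \lor a) \lor (\lnot c \lor d)))}.
(\lnot (\lnot c \lor \lnot d) \lor ((\lnot c \lor a) \lor (\lnot c \lor d))): β-rule — branch into \lnot (\lnot c \lor \lnot d)  //  ((\lnot c \lor a) \lor (\lnot c \lor d)).
  branch 1 (add \lnot (\lnot c \lor \lnot d)):
    \lnot (\lnot c \lor \lnot d): α-rule — add \lnot \lnot c, \lnot \lnot d.
    ○ open, literals {c=true, d=true}.
  branch 2 (add ((\lnot c \lor a) \lor (\lnot c \lor d))):
    ((\lnot c \lor a) \lor (\lnot c \lor d)): β-rule — branch into (\lnot c \lor a)  //  (\lnot c \lor d).
      branch 2.1 (add (\lnot c \lor a)):
        (\lnot c \lor a): β-rule — branch into \lnot c  //  a.
          branch 2.1.1 (add \lnot c):
            ○ open, literals {c=false}.
          branch 2.1.2 (add a):
            ○ open, literals {a=true}.
      branch 2.2 (add (\lnot c \lor d)):
        (\lnot c \lor d): β-rule — branch into \lnot c  //  d.
          branch 2.2.1 (add \lnot c):
            ○ open, literals {c=false}.
          branch 2.2.2 (add d):
            ○ open, literals {d=true}.
0 branches closed, 5 open.
Each open branch fixes some atoms; the unmentioned ones are free. Counting distinct full assignments: branch {c=true, d=true} (a, b) contributes 4 new; branch {c=false} (a, b, d) contributes 8 new; branch {a=true} (b, c, d) contributes 2 new; branch {c=false} (a, b, d) contributes 0 new; branch {d=true} (a, b, c) contributes 0 new. Total: 14.

14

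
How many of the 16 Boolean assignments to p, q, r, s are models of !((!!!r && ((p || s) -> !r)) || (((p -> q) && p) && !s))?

7

Initial set: {T !((!!!r && ((p || s) -> !r)) || (((p -> q) && p) && !s))}.
T !((!!!r && ((p || s) -> !r)) || (((p -> q) && p) && !s)): α-rule — add F (!!!r && ((p || s) -> !r)), F (((p -> q) && p) && !s).
F (!!!r && ((p || s) -> !r)): β-rule — branch into F !!!r  //  F ((p || s) -> !r).
  branch 1 (add F !!!r):
    F !!!r: drop double negation, giving F !r.
    F (((p -> q) && p) && !s): β-rule — branch into F ((p -> q) && p)  //  F !s.
      branch 1.1 (add F ((p -> q) && p)):
        F ((p -> q) && p): β-rule — branch into F (p -> q)  //  F p.
          branch 1.1.1 (add F (p -> q)):
            F (p -> q): α-rule — add T p, F q.
            ○ open, literals {p=true, q=false, r=true}.
          branch 1.1.2 (add F p):
            ○ open, literals {p=false, r=true}.
      branch 1.2 (add F !s):
        ○ open, literals {r=true, s=true}.
  branch 2 (add F ((p || s) -> !r)):
    F ((p || s) -> !r): α-rule — add T (p || s), F !r.
    F (((p -> q) && p) && !s): β-rule — branch into F ((p -> q) && p)  //  F !s.
      branch 2.1 (add F ((p -> q) && p)):
        T (p || s): β-rule — branch into T p  //  T s.
          branch 2.1.1 (add T p):
            F ((p -> q) && p): β-rule — branch into F (p -> q)  //  F p.
              branch 2.1.1.1 (add F (p -> q)):
                F (p -> q): α-rule — add T p, F q.
                ○ open, literals {p=true, q=false, r=true}.
              branch 2.1.1.2 (add F p):
                × closes — contains both p and !p.
          branch 2.1.2 (add T s):
            F ((p -> q) && p): β-rule — branch into F (p -> q)  //  F p.
              branch 2.1.2.1 (add F (p -> q)):
                F (p -> q): α-rule — add T p, F q.
                ○ open, literals {p=true, q=false, r=true, s=true}.
              branch 2.1.2.2 (add F p):
                ○ open, literals {p=false, r=true, s=true}.
      branch 2.2 (add F !s):
        T (p || s): β-rule — branch into T p  //  T s.
          branch 2.2.1 (add T p):
            ○ open, literals {p=true, r=true, s=true}.
          branch 2.2.2 (add T s):
            ○ open, literals {r=true, s=true}.
1 branch closed, 8 open.
Each open branch fixes some atoms; the unmentioned ones are free. Counting distinct full assignments: branch {p=true, q=false, r=true} (s) contributes 2 new; branch {p=false, r=true} (q, s) contributes 4 new; branch {r=true, s=true} (p, q) contributes 1 new; branch {p=true, q=false, r=true} (s) contributes 0 new; branch {p=true, q=false, r=true, s=true} (none free) contributes 0 new; branch {p=false, r=true, s=true} (q) contributes 0 new; branch {p=true, r=true, s=true} (q) contributes 0 new; branch {r=true, s=true} (p, q) contributes 0 new. Total: 7.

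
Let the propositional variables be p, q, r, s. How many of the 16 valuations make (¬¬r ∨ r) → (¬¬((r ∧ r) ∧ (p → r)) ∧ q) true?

Initial set: {((¬¬r ∨ r) → (¬¬((r ∧ r) ∧ (p → r)) ∧ q))}.
((¬¬r ∨ r) → (¬¬((r ∧ r) ∧ (p → r)) ∧ q)): β-rule — branch into ¬(¬¬r ∨ r)  //  (¬¬((r ∧ r) ∧ (p → r)) ∧ q).
  branch 1 (add ¬(¬¬r ∨ r)):
    ¬(¬¬r ∨ r): α-rule — add ¬¬¬r, ¬r.
    ¬¬¬r: drop double negation, giving ¬r.
    ○ open, literals {r=false}.
  branch 2 (add (¬¬((r ∧ r) ∧ (p → r)) ∧ q)):
    (¬¬((r ∧ r) ∧ (p → r)) ∧ q): α-rule — add ¬¬((r ∧ r) ∧ (p → r)), q.
    ¬¬((r ∧ r) ∧ (p → r)): drop double negation, giving ((r ∧ r) ∧ (p → r)).
    ((r ∧ r) ∧ (p → r)): α-rule — add (r ∧ r), (p → r).
    (r ∧ r): α-rule — add r, r.
    (p → r): β-rule — branch into ¬p  //  r.
      branch 2.1 (add ¬p):
        ○ open, literals {p=false, q=true, r=true}.
      branch 2.2 (add r):
        ○ open, literals {q=true, r=true}.
0 branches closed, 3 open.
Each open branch fixes some atoms; the unmentioned ones are free. Counting distinct full assignments: branch {r=false} (p, q, s) contributes 8 new; branch {p=false, q=true, r=true} (s) contributes 2 new; branch {q=true, r=true} (p, s) contributes 2 new. Total: 12.

12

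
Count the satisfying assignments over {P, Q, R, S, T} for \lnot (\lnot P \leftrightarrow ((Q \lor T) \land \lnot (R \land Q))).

Initial set: {T \lnot (\lnot P \leftrightarrow ((Q \lor T) \land \lnot (R \land Q)))}.
T \lnot (\lnot P \leftrightarrow ((Q \lor T) \land \lnot (R \land Q))): β-rule — branch into T \lnot P, F ((Q \lor T) \land \lnot (R \land Q))  //  F \lnot P, T ((Q \lor T) \land \lnot (R \land Q)).
  branch 1 (add T \lnot P, F ((Q \lor T) \land \lnot (R \land Q))):
    F ((Q \lor T) \land \lnot (R \land Q)): β-rule — branch into F (Q \lor T)  //  F \lnot (R \land Q).
      branch 1.1 (add F (Q \lor T)):
        F (Q \lor T): α-rule — add F Q, F T.
        ○ open, literals {P=false, Q=false, T=false}.
      branch 1.2 (add F \lnot (R \land Q)):
        F \lnot (R \land Q): α-rule — add T R, T Q.
        ○ open, literals {P=false, Q=true, R=true}.
  branch 2 (add F \lnot P, T ((Q \lor T) \land \lnot (R \land Q))):
    T ((Q \lor T) \land \lnot (R \land Q)): α-rule — add T (Q \lor T), T \lnot (R \land Q).
    T (Q \lor T): β-rule — branch into T Q  //  T T.
      branch 2.1 (add T Q):
        T \lnot (R \land Q): β-rule — branch into F R  //  F Q.
          branch 2.1.1 (add F R):
            ○ open, literals {P=true, Q=true, R=false}.
          branch 2.1.2 (add F Q):
            × closes — contains both Q and \lnot Q.
      branch 2.2 (add T T):
        T \lnot (R \land Q): β-rule — branch into F R  //  F Q.
          branch 2.2.1 (add F R):
            ○ open, literals {P=true, R=false, T=true}.
          branch 2.2.2 (add F Q):
            ○ open, literals {P=true, Q=false, T=true}.
1 branch closed, 5 open.
Each open branch fixes some atoms; the unmentioned ones are free. Counting distinct full assignments: branch {P=false, Q=false, T=false} (R, S) contributes 4 new; branch {P=false, Q=true, R=true} (S, T) contributes 4 new; branch {P=true, Q=true, R=false} (S, T) contributes 4 new; branch {P=true, R=false, T=true} (Q, S) contributes 2 new; branch {P=true, Q=false, T=true} (R, S) contributes 2 new. Total: 16.

16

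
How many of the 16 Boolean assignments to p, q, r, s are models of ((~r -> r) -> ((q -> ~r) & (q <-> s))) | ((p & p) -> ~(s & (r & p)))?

14

Initial set: {(((~r -> r) -> ((q -> ~r) & (q <-> s))) | ((p & p) -> ~(s & (r & p))))}.
(((~r -> r) -> ((q -> ~r) & (q <-> s))) | ((p & p) -> ~(s & (r & p)))): β-rule — branch into ((~r -> r) -> ((q -> ~r) & (q <-> s)))  //  ((p & p) -> ~(s & (r & p))).
  branch 1 (add ((~r -> r) -> ((q -> ~r) & (q <-> s)))):
    ((~r -> r) -> ((q -> ~r) & (q <-> s))): β-rule — branch into ~(~r -> r)  //  ((q -> ~r) & (q <-> s)).
      branch 1.1 (add ~(~r -> r)):
        ~(~r -> r): α-rule — add ~r, ~r.
        ○ open, literals {r=F}.
      branch 1.2 (add ((q -> ~r) & (q <-> s))):
        ((q -> ~r) & (q <-> s)): α-rule — add (q -> ~r), (q <-> s).
        (q -> ~r): β-rule — branch into ~q  //  ~r.
          branch 1.2.1 (add ~q):
            (q <-> s): β-rule — branch into q, s  //  ~q, ~s.
              branch 1.2.1.1 (add q, s):
                × closes — contains both q and ~q.
              branch 1.2.1.2 (add ~q, ~s):
                ○ open, literals {q=F, s=F}.
          branch 1.2.2 (add ~r):
            (q <-> s): β-rule — branch into q, s  //  ~q, ~s.
              branch 1.2.2.1 (add q, s):
                ○ open, literals {q=T, r=F, s=T}.
              branch 1.2.2.2 (add ~q, ~s):
                ○ open, literals {q=F, r=F, s=F}.
  branch 2 (add ((p & p) -> ~(s & (r & p)))):
    ((p & p) -> ~(s & (r & p))): β-rule — branch into ~(p & p)  //  ~(s & (r & p)).
      branch 2.1 (add ~(p & p)):
        ~(p & p): β-rule — branch into ~p  //  ~p.
          branch 2.1.1 (add ~p):
            ○ open, literals {p=F}.
          branch 2.1.2 (add ~p):
            ○ open, literals {p=F}.
      branch 2.2 (add ~(s & (r & p))):
        ~(s & (r & p)): β-rule — branch into ~s  //  ~(r & p).
          branch 2.2.1 (add ~s):
            ○ open, literals {s=F}.
          branch 2.2.2 (add ~(r & p)):
            ~(r & p): β-rule — branch into ~r  //  ~p.
              branch 2.2.2.1 (add ~r):
                ○ open, literals {r=F}.
              branch 2.2.2.2 (add ~p):
                ○ open, literals {p=F}.
1 branch closed, 9 open.
Each open branch fixes some atoms; the unmentioned ones are free. Counting distinct full assignments: branch {r=F} (p, q, s) contributes 8 new; branch {q=F, s=F} (p, r) contributes 2 new; branch {q=T, r=F, s=T} (p) contributes 0 new; branch {q=F, r=F, s=F} (p) contributes 0 new; branch {p=F} (q, r, s) contributes 3 new; branch {p=F} (q, r, s) contributes 0 new; branch {s=F} (p, q, r) contributes 1 new; branch {r=F} (p, q, s) contributes 0 new; branch {p=F} (q, r, s) contributes 0 new. Total: 14.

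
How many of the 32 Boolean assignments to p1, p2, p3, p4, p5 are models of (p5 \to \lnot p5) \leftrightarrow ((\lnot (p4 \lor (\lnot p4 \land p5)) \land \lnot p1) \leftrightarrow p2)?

16

Initial set: {((p5 \to \lnot p5) \leftrightarrow ((\lnot (p4 \lor (\lnot p4 \land p5)) \land \lnot p1) \leftrightarrow p2))}.
((p5 \to \lnot p5) \leftrightarrow ((\lnot (p4 \lor (\lnot p4 \land p5)) \land \lnot p1) \leftrightarrow p2)): β-rule — branch into (p5 \to \lnot p5), ((\lnot (p4 \lor (\lnot p4 \land p5)) \land \lnot p1) \leftrightarrow p2)  //  \lnot (p5 \to \lnot p5), \lnot ((\lnot (p4 \lor (\lnot p4 \land p5)) \land \lnot p1) \leftrightarrow p2).
  branch 1 (add (p5 \to \lnot p5), ((\lnot (p4 \lor (\lnot p4 \land p5)) \land \lnot p1) \leftrightarrow p2)):
    (p5 \to \lnot p5): β-rule — branch into \lnot p5  //  \lnot p5.
      branch 1.1 (add \lnot p5):
        ((\lnot (p4 \lor (\lnot p4 \land p5)) \land \lnot p1) \leftrightarrow p2): β-rule — branch into (\lnot (p4 \lor (\lnot p4 \land p5)) \land \lnot p1), p2  //  \lnot (\lnot (p4 \lor (\lnot p4 \land p5)) \land \lnot p1), \lnot p2.
          branch 1.1.1 (add (\lnot (p4 \lor (\lnot p4 \land p5)) \land \lnot p1), p2):
            (\lnot (p4 \lor (\lnot p4 \land p5)) \land \lnot p1): α-rule — add \lnot (p4 \lor (\lnot p4 \land p5)), \lnot p1.
            \lnot (p4 \lor (\lnot p4 \land p5)): α-rule — add \lnot p4, \lnot (\lnot p4 \land p5).
            \lnot (\lnot p4 \land p5): β-rule — branch into \lnot \lnot p4  //  \lnot p5.
              branch 1.1.1.1 (add \lnot \lnot p4):
                × closes — contains both p4 and \lnot p4.
              branch 1.1.1.2 (add \lnot p5):
                ○ open, literals {p1=0, p2=1, p4=0, p5=0}.
          branch 1.1.2 (add \lnot (\lnot (p4 \lor (\lnot p4 \land p5)) \land \lnot p1), \lnot p2):
            \lnot (\lnot (p4 \lor (\lnot p4 \land p5)) \land \lnot p1): β-rule — branch into \lnot \lnot (p4 \lor (\lnot p4 \land p5))  //  \lnot \lnot p1.
              branch 1.1.2.1 (add \lnot \lnot (p4 \lor (\lnot p4 \land p5))):
                \lnot \lnot (p4 \lor (\lnot p4 \land p5)): β-rule — branch into p4  //  (\lnot p4 \land p5).
                  branch 1.1.2.1.1 (add p4):
                    ○ open, literals {p2=0, p4=1, p5=0}.
                  branch 1.1.2.1.2 (add (\lnot p4 \land p5)):
                    (\lnot p4 \land p5): α-rule — add \lnot p4, p5.
                    × closes — contains both p5 and \lnot p5.
              branch 1.1.2.2 (add \lnot \lnot p1):
                ○ open, literals {p1=1, p2=0, p5=0}.
      branch 1.2 (add \lnot p5):
        ((\lnot (p4 \lor (\lnot p4 \land p5)) \land \lnot p1) \leftrightarrow p2): β-rule — branch into (\lnot (p4 \lor (\lnot p4 \land p5)) \land \lnot p1), p2  //  \lnot (\lnot (p4 \lor (\lnot p4 \land p5)) \land \lnot p1), \lnot p2.
          branch 1.2.1 (add (\lnot (p4 \lor (\lnot p4 \land p5)) \land \lnot p1), p2):
            (\lnot (p4 \lor (\lnot p4 \land p5)) \land \lnot p1): α-rule — add \lnot (p4 \lor (\lnot p4 \land p5)), \lnot p1.
            \lnot (p4 \lor (\lnot p4 \land p5)): α-rule — add \lnot p4, \lnot (\lnot p4 \land p5).
            \lnot (\lnot p4 \land p5): β-rule — branch into \lnot \lnot p4  //  \lnot p5.
              branch 1.2.1.1 (add \lnot \lnot p4):
                × closes — contains both p4 and \lnot p4.
              branch 1.2.1.2 (add \lnot p5):
                ○ open, literals {p1=0, p2=1, p4=0, p5=0}.
          branch 1.2.2 (add \lnot (\lnot (p4 \lor (\lnot p4 \land p5)) \land \lnot p1), \lnot p2):
            \lnot (\lnot (p4 \lor (\lnot p4 \land p5)) \land \lnot p1): β-rule — branch into \lnot \lnot (p4 \lor (\lnot p4 \land p5))  //  \lnot \lnot p1.
              branch 1.2.2.1 (add \lnot \lnot (p4 \lor (\lnot p4 \land p5))):
                \lnot \lnot (p4 \lor (\lnot p4 \land p5)): β-rule — branch into p4  //  (\lnot p4 \land p5).
                  branch 1.2.2.1.1 (add p4):
                    ○ open, literals {p2=0, p4=1, p5=0}.
                  branch 1.2.2.1.2 (add (\lnot p4 \land p5)):
                    (\lnot p4 \land p5): α-rule — add \lnot p4, p5.
                    × closes — contains both p5 and \lnot p5.
              branch 1.2.2.2 (add \lnot \lnot p1):
                ○ open, literals {p1=1, p2=0, p5=0}.
  branch 2 (add \lnot (p5 \to \lnot p5), \lnot ((\lnot (p4 \lor (\lnot p4 \land p5)) \land \lnot p1) \leftrightarrow p2)):
    \lnot (p5 \to \lnot p5): α-rule — add p5, \lnot \lnot p5.
    \lnot ((\lnot (p4 \lor (\lnot p4 \land p5)) \land \lnot p1) \leftrightarrow p2): β-rule — branch into (\lnot (p4 \lor (\lnot p4 \land p5)) \land \lnot p1), \lnot p2  //  \lnot (\lnot (p4 \lor (\lnot p4 \land p5)) \land \lnot p1), p2.
      branch 2.1 (add (\lnot (p4 \lor (\lnot p4 \land p5)) \land \lnot p1), \lnot p2):
        (\lnot (p4 \lor (\lnot p4 \land p5)) \land \lnot p1): α-rule — add \lnot (p4 \lor (\lnot p4 \land p5)), \lnot p1.
        \lnot (p4 \lor (\lnot p4 \land p5)): α-rule — add \lnot p4, \lnot (\lnot p4 \land p5).
        \lnot (\lnot p4 \land p5): β-rule — branch into \lnot \lnot p4  //  \lnot p5.
          branch 2.1.1 (add \lnot \lnot p4):
            × closes — contains both p4 and \lnot p4.
          branch 2.1.2 (add \lnot p5):
            × closes — contains both p5 and \lnot p5.
      branch 2.2 (add \lnot (\lnot (p4 \lor (\lnot p4 \land p5)) \land \lnot p1), p2):
        \lnot (\lnot (p4 \lor (\lnot p4 \land p5)) \land \lnot p1): β-rule — branch into \lnot \lnot (p4 \lor (\lnot p4 \land p5))  //  \lnot \lnot p1.
          branch 2.2.1 (add \lnot \lnot (p4 \lor (\lnot p4 \land p5))):
            \lnot \lnot (p4 \lor (\lnot p4 \land p5)): β-rule — branch into p4  //  (\lnot p4 \land p5).
              branch 2.2.1.1 (add p4):
                ○ open, literals {p2=1, p4=1, p5=1}.
              branch 2.2.1.2 (add (\lnot p4 \land p5)):
                (\lnot p4 \land p5): α-rule — add \lnot p4, p5.
                ○ open, literals {p2=1, p4=0, p5=1}.
          branch 2.2.2 (add \lnot \lnot p1):
            ○ open, literals {p1=1, p2=1, p5=1}.
6 branches closed, 9 open.
Each open branch fixes some atoms; the unmentioned ones are free. Counting distinct full assignments: branch {p1=0, p2=1, p4=0, p5=0} (p3) contributes 2 new; branch {p2=0, p4=1, p5=0} (p1, p3) contributes 4 new; branch {p1=1, p2=0, p5=0} (p3, p4) contributes 2 new; branch {p1=0, p2=1, p4=0, p5=0} (p3) contributes 0 new; branch {p2=0, p4=1, p5=0} (p1, p3) contributes 0 new; branch {p1=1, p2=0, p5=0} (p3, p4) contributes 0 new; branch {p2=1, p4=1, p5=1} (p1, p3) contributes 4 new; branch {p2=1, p4=0, p5=1} (p1, p3) contributes 4 new; branch {p1=1, p2=1, p5=1} (p3, p4) contributes 0 new. Total: 16.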